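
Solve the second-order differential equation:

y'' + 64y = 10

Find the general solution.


Homogeneous part: r² + 64 = 0 ⇒ r = ±8i, so y_h = C₁cos(8x) + C₂sin(8x).
Try constant y_p = A; plug in: 64A = 10 ⇒ A = 5/32.
General solution: y = C₁cos(8x) + C₂sin(8x) + 5/32.


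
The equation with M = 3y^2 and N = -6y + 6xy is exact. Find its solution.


Check exactness: ∂M/∂y = 6y and ∂N/∂x = 6y; equal, so the equation is exact.
Integrate M with respect to x (treating y as constant): ∫M dx = 3xy^2 + h(y).
Differentiate w.r.t. y and set equal to N: the x-dependent terms already match, leaving h'(y) = -6y. Integrate: h(y) = -3y^2.
So F(x,y) = -3y^2 + 3xy^2.
General solution: -3y^2 + 3xy^2 = C.


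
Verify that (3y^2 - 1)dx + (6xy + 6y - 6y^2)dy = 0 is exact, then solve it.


Check exactness: ∂M/∂y = 6y and ∂N/∂x = 6y; equal, so the equation is exact.
Integrate M with respect to x (treating y as constant): ∫M dx = 3xy^2 - x + h(y).
Differentiate w.r.t. y and set equal to N: the x-dependent terms already match, leaving h'(y) = 6y - 6y^2. Integrate: h(y) = 3y^2 - 2y^3.
So F(x,y) = 3xy^2 - x + 3y^2 - 2y^3.
General solution: 3xy^2 - x + 3y^2 - 2y^3 = C.


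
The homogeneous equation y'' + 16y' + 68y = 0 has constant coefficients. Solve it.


Characteristic equation: r² + 16r + 68 = 0.
Discriminant is negative; roots r = -8 ± 2i (complex conjugate pair).
General solution uses e^(α x)(C₁ cos(β x) + C₂ sin(β x)): y = e^(-8x)(C₁cos(2x) + C₂sin(2x)).


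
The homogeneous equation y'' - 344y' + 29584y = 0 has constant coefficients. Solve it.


Characteristic equation: r² - 344r + 29584 = 0, i.e. (r - 172)² = 0.
Repeated root r = 172; include an x factor for the second linearly independent solution.
General solution: y = (C₁ + C₂x)e^(172x).


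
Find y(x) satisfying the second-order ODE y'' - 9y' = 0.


Characteristic equation: r² - 9r = 0.
Factor: (r - 0)(r - 9) = 0 ⇒ r = 0, 9 (distinct real).
General solution: y = C₁ + C₂e^(9x).


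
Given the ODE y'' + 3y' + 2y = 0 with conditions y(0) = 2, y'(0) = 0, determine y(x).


Characteristic roots of r² + 3r + 2 = 0 are -1, -2.
General solution y = c₁ e^(-x) + c₂ e^(-2x).
Apply y(0) = 2: c₁ + c₂ = 2. Apply y'(0) = 0: -1 c₁ - 2 c₂ = 0.
Solve: c₁ = 4, c₂ = -2.
Particular solution: y = 4e^(-x) - 2e^(-2x).


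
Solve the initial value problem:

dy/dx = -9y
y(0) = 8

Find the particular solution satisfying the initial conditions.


General solution of y' = -9y is y = Ce^(-9x).
Apply y(0) = 8: C = 8.
Particular solution: y = 8e^(-9x).


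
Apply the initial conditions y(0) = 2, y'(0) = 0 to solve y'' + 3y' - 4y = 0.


Characteristic roots of r² + 3r - 4 = 0 are 1, -4.
General solution y = c₁ e^(x) + c₂ e^(-4x).
Apply y(0) = 2: c₁ + c₂ = 2. Apply y'(0) = 0: 1 c₁ - 4 c₂ = 0.
Solve: c₁ = 8/5, c₂ = 2/5.
Particular solution: y = (8/5)e^(x) + (2/5)e^(-4x).


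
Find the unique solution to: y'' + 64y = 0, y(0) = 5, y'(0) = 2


Characteristic roots of r² + 64 = 0 are ±8i, so y = C₁cos(8x) + C₂sin(8x).
Apply y(0) = 5: C₁ = 5. Differentiate and apply y'(0) = 2: 8·C₂ = 2, so C₂ = 1/4.
Particular solution: y = 5cos(8x) + (1/4)sin(8x).


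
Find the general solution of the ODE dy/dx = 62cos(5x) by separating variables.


g(y) = 1, so integrate directly: y = ∫ 62cos(5x) dx = (62/5)sin(5x) + C.


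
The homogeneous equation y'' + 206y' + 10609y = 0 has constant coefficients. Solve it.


Characteristic equation: r² + 206r + 10609 = 0, i.e. (r + 103)² = 0.
Repeated root r = -103; include an x factor for the second linearly independent solution.
General solution: y = (C₁ + C₂x)e^(-103x).


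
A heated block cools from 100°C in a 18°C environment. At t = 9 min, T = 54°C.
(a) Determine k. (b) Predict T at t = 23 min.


Newton's law: T(t) = T_a + (T₀ - T_a)e^(-kt).
(a) Use T(9) = 54: (54 - 18)/(100 - 18) = e^(-k·9), so k = -ln(0.439)/9 ≈ 0.0915.
(b) Apply k to t = 23: T(23) = 18 + (82)e^(-2.104) ≈ 28.0°C.


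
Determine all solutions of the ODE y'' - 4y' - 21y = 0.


Characteristic equation: r² - 4r - 21 = 0.
Factor: (r + 3)(r - 7) = 0 ⇒ r = -3, 7 (distinct real).
General solution: y = C₁e^(-3x) + C₂e^(7x).


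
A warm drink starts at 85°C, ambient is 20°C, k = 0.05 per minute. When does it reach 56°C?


From T(t) = T_a + (T₀ - T_a)e^(-kt), set T(t) = 56:
(56 - 20) / (85 - 20) = e^(-0.05t), so t = -ln(0.554)/0.05 ≈ 11.8 minutes.


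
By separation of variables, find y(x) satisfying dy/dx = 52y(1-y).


Separate: dy/[y(1-y)] = 52 dx.
Partial fractions: 1/[y(1-y)] = 1/y + 1/(1-y).
Integrate: ln|y/(1-y)| = 52x + C₀.
Solve for y: y = 1/(1 + Ce^(-52x)).


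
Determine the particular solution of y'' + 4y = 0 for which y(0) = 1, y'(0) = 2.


Characteristic roots of r² + 4 = 0 are ±2i, so y = C₁cos(2x) + C₂sin(2x).
Apply y(0) = 1: C₁ = 1. Differentiate and apply y'(0) = 2: 2·C₂ = 2, so C₂ = 1.
Particular solution: y = cos(2x) + sin(2x).


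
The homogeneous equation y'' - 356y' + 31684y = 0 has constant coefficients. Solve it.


Characteristic equation: r² - 356r + 31684 = 0, i.e. (r - 178)² = 0.
Repeated root r = 178; include an x factor for the second linearly independent solution.
General solution: y = (C₁ + C₂x)e^(178x).


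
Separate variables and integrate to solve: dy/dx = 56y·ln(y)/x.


Separate: dy/[y ln(y)] = 56 dx/x.
Substitute u = ln(y): du/u = 56 dx/x.
Integrate: ln|ln(y)| = 56ln|x| + C₀, hence ln(y) = C·x^56.


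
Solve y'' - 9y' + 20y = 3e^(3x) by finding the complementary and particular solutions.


Characteristic roots of r² - 9r + 20 = 0 are 4, 5.
y_h = C₁e^(4x) + C₂e^(5x).
Forcing exponent 3 is not a characteristic root; try y_p = Ae^(3x).
Substitute: A·(9 + (-9)·3 + (20)) = A·2 = 3, so A = 3/2.
General solution: y = C₁e^(4x) + C₂e^(5x) + (3/2)e^(3x).


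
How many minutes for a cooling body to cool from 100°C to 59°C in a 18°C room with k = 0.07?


From T(t) = T_a + (T₀ - T_a)e^(-kt), set T(t) = 59:
(59 - 18) / (100 - 18) = e^(-0.07t), so t = -ln(0.500)/0.07 ≈ 9.9 minutes.


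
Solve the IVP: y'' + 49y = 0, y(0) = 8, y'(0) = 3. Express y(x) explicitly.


Characteristic roots of r² + 49 = 0 are ±7i, so y = C₁cos(7x) + C₂sin(7x).
Apply y(0) = 8: C₁ = 8. Differentiate and apply y'(0) = 3: 7·C₂ = 3, so C₂ = 3/7.
Particular solution: y = 8cos(7x) + (3/7)sin(7x).


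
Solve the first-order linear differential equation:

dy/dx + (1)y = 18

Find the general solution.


P(x) = 1, Q(x) = 18; integrating factor μ = e^(x).
(μ y)' = 18e^(x) ⇒ μ y = 18e^(x) + C.
Divide by μ: y = 18 + Ce^(-x).


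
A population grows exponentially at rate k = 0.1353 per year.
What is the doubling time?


Exponential growth: P(t) = P₀ e^(0.1353t). Set P(t)/P₀ = 2: e^(0.1353t) = 2.
Solve: t = ln(2)/0.1353 ≈ 5.12 years.


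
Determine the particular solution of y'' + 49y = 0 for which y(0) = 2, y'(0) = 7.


Characteristic roots of r² + 49 = 0 are ±7i, so y = C₁cos(7x) + C₂sin(7x).
Apply y(0) = 2: C₁ = 2. Differentiate and apply y'(0) = 7: 7·C₂ = 7, so C₂ = 1.
Particular solution: y = 2cos(7x) + sin(7x).


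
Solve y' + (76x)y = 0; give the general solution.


P(x) = 76x ⇒ μ = e^(38x²).
Q(x) = 0 so μ y is constant: y = Ce^(-38x²).


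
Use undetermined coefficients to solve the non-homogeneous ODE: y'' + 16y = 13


Homogeneous part: r² + 16 = 0 ⇒ r = ±4i, so y_h = C₁cos(4x) + C₂sin(4x).
Try constant y_p = A; plug in: 16A = 13 ⇒ A = 13/16.
General solution: y = C₁cos(4x) + C₂sin(4x) + 13/16.


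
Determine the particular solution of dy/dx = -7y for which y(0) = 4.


General solution of y' = -7y is y = Ce^(-7x).
Apply y(0) = 4: C = 4.
Particular solution: y = 4e^(-7x).


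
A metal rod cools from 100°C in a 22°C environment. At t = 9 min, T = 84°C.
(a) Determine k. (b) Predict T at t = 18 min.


Newton's law: T(t) = T_a + (T₀ - T_a)e^(-kt).
(a) Use T(9) = 84: (84 - 22)/(100 - 22) = e^(-k·9), so k = -ln(0.795)/9 ≈ 0.0255.
(b) Apply k to t = 18: T(18) = 22 + (78)e^(-0.459) ≈ 71.3°C.


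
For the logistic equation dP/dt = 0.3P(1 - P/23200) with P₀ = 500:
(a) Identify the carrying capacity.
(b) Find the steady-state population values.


Logistic ODE dP/dt = 0.3P(1 - P/23200) has equilibria where dP/dt = 0, i.e. P = 0 or P = 23200.
The coefficient (1 - P/K) = 0 when P = K, identifying K = 23200 as the carrying capacity.
(a) K = 23200; (b) equilibria P = 0 and P = 23200.


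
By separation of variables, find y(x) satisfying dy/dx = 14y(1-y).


Separate: dy/[y(1-y)] = 14 dx.
Partial fractions: 1/[y(1-y)] = 1/y + 1/(1-y).
Integrate: ln|y/(1-y)| = 14x + C₀.
Solve for y: y = 1/(1 + Ce^(-14x)).


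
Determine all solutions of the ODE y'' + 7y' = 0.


Characteristic equation: r² + 7r = 0.
Factor: (r + 7)(r - 0) = 0 ⇒ r = -7, 0 (distinct real).
General solution: y = C₁e^(-7x) + C₂.


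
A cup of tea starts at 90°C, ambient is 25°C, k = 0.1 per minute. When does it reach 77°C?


From T(t) = T_a + (T₀ - T_a)e^(-kt), set T(t) = 77:
(77 - 25) / (90 - 25) = e^(-0.1t), so t = -ln(0.800)/0.1 ≈ 2.2 minutes.


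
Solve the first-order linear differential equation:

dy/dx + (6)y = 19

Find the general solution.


P(x) = 6, Q(x) = 19; integrating factor μ = e^(6x).
(μ y)' = 19e^(6x) ⇒ μ y = (19/6)e^(6x) + C.
Divide by μ: y = 19/6 + Ce^(-6x).


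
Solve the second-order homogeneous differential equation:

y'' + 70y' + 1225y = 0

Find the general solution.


Characteristic equation: r² + 70r + 1225 = 0, i.e. (r + 35)² = 0.
Repeated root r = -35; include an x factor for the second linearly independent solution.
General solution: y = (C₁ + C₂x)e^(-35x).


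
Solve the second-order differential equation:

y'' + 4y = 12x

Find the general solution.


Homogeneous: r² + 4 = 0 ⇒ r = ±2i, y_h = C₁cos(2x) + C₂sin(2x).
Polynomial forcing; try y_p = Ax + B. Then y_p'' + 4 y_p = 4(Ax + B) = 12x, so B = 0 and A = 3.
General solution: y = C₁cos(2x) + C₂sin(2x) + 3x.


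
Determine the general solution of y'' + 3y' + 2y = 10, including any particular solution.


Characteristic roots of r² + 3r + 2 = 0 are -2, -1.
y_h = C₁e^(-2x) + C₂e^(-x).
Constant forcing; try y_p = A. Then 2A = 10 ⇒ A = 5.
General solution: y = C₁e^(-2x) + C₂e^(-x) + 5.


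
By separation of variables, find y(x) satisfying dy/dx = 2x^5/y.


Separate variables: y dy = 2x^5 dx.
Integrate both sides: y²/2 = (1/3)x^6 + C₀.
Multiply by 2: y² = (2/3)x^6 + C.


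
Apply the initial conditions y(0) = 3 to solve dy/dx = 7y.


General solution of y' = 7y is y = Ce^(7x).
Apply y(0) = 3: C = 3.
Particular solution: y = 3e^(7x).


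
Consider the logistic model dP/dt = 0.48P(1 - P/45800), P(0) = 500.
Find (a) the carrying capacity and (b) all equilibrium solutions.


Logistic ODE dP/dt = 0.48P(1 - P/45800) has equilibria where dP/dt = 0, i.e. P = 0 or P = 45800.
The coefficient (1 - P/K) = 0 when P = K, identifying K = 45800 as the carrying capacity.
(a) K = 45800; (b) equilibria P = 0 and P = 45800.


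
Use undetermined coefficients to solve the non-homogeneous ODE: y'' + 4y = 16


Homogeneous part: r² + 4 = 0 ⇒ r = ±2i, so y_h = C₁cos(2x) + C₂sin(2x).
Try constant y_p = A; plug in: 4A = 16 ⇒ A = 4.
General solution: y = C₁cos(2x) + C₂sin(2x) + 4.


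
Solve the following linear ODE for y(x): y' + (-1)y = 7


P(x) = -1 ⇒ μ = e^(-x).
(μ y)' = 7e^(-x) ⇒ μ y = -7e^(-x) + C.
Divide by μ: y = -7 + Ce^(x).


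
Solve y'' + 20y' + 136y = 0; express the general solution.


Characteristic equation: r² + 20r + 136 = 0.
Discriminant is negative; roots r = -10 ± 6i (complex conjugate pair).
General solution uses e^(α x)(C₁ cos(β x) + C₂ sin(β x)): y = e^(-10x)(C₁cos(6x) + C₂sin(6x)).


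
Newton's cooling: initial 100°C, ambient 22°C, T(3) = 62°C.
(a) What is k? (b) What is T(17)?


Newton's law: T(t) = T_a + (T₀ - T_a)e^(-kt).
(a) Use T(3) = 62: (62 - 22)/(100 - 22) = e^(-k·3), so k = -ln(0.513)/3 ≈ 0.2226.
(b) Apply k to t = 17: T(17) = 22 + (78)e^(-3.784) ≈ 23.8°C.


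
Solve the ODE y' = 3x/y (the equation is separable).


Separate variables: y dy = 3x dx.
Integrate both sides: y²/2 = (3/2)x^2 + C₀.
Multiply by 2: y² = 3x^2 + C.


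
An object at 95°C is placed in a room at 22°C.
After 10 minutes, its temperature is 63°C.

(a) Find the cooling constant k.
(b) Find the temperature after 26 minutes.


Newton's law: T(t) = T_a + (T₀ - T_a)e^(-kt).
(a) Use T(10) = 63: (63 - 22)/(95 - 22) = e^(-k·10), so k = -ln(0.562)/10 ≈ 0.0577.
(b) Apply k to t = 26: T(26) = 22 + (73)e^(-1.500) ≈ 38.3°C.


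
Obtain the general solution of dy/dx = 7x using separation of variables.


Integrate both sides with respect to x: y = ∫ 7x dx = (7/2)x^2 + C.


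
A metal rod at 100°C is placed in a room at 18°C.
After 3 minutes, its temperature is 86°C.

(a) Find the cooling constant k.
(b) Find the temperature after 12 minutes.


Newton's law: T(t) = T_a + (T₀ - T_a)e^(-kt).
(a) Use T(3) = 86: (86 - 18)/(100 - 18) = e^(-k·3), so k = -ln(0.829)/3 ≈ 0.0624.
(b) Apply k to t = 12: T(12) = 18 + (82)e^(-0.749) ≈ 56.8°C.


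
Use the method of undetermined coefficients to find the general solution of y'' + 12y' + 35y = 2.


Characteristic roots of r² + 12r + 35 = 0 are -5, -7.
y_h = C₁e^(-5x) + C₂e^(-7x).
Constant forcing; try y_p = A. Then 35A = 2 ⇒ A = 2/35.
General solution: y = C₁e^(-5x) + C₂e^(-7x) + 2/35.


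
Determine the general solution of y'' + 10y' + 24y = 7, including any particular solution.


Characteristic roots of r² + 10r + 24 = 0 are -4, -6.
y_h = C₁e^(-4x) + C₂e^(-6x).
Constant forcing; try y_p = A. Then 24A = 7 ⇒ A = 7/24.
General solution: y = C₁e^(-4x) + C₂e^(-6x) + 7/24.


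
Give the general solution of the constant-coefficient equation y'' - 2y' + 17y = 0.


Characteristic equation: r² - 2r + 17 = 0.
Discriminant is negative; roots r = 1 ± 4i (complex conjugate pair).
General solution uses e^(α x)(C₁ cos(β x) + C₂ sin(β x)): y = e^(x)(C₁cos(4x) + C₂sin(4x)).


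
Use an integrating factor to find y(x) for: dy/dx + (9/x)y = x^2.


P(x) = 9/x ⇒ μ = x^9.
(x^9 y)' = x^11 ⇒ x^9 y = x^12/(12) + C.
Solve for y: y = (1/12)x^3 + C/x^9.


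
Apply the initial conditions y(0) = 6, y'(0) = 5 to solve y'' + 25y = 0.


Characteristic roots of r² + 25 = 0 are ±5i, so y = C₁cos(5x) + C₂sin(5x).
Apply y(0) = 6: C₁ = 6. Differentiate and apply y'(0) = 5: 5·C₂ = 5, so C₂ = 1.
Particular solution: y = 6cos(5x) + sin(5x).


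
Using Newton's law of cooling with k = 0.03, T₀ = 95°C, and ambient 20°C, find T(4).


Newton's law: dT/dt = -k(T - T_a) has solution T(t) = T_a + (T₀ - T_a)e^(-kt).
Plug in T_a = 20, T₀ = 95, k = 0.03, t = 4: T(4) = 20 + (75)e^(-0.12) ≈ 86.5°C.


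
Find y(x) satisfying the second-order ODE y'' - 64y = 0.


Characteristic equation: r² - 64 = 0.
Factor: (r - 8)(r + 8) = 0 ⇒ r = 8, -8 (distinct real).
General solution: y = C₁e^(8x) + C₂e^(-8x).


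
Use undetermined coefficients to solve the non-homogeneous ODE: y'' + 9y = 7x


Homogeneous: r² + 9 = 0 ⇒ r = ±3i, y_h = C₁cos(3x) + C₂sin(3x).
Polynomial forcing; try y_p = Ax + B. Then y_p'' + 9 y_p = 9(Ax + B) = 7x, so B = 0 and A = 7/9.
General solution: y = C₁cos(3x) + C₂sin(3x) + (7/9)x.


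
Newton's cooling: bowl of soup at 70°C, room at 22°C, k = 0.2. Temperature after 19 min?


Newton's law: dT/dt = -k(T - T_a) has solution T(t) = T_a + (T₀ - T_a)e^(-kt).
Plug in T_a = 22, T₀ = 70, k = 0.2, t = 19: T(19) = 22 + (48)e^(-3.80) ≈ 23.1°C.


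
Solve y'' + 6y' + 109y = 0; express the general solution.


Characteristic equation: r² + 6r + 109 = 0.
Discriminant is negative; roots r = -3 ± 10i (complex conjugate pair).
General solution uses e^(α x)(C₁ cos(β x) + C₂ sin(β x)): y = e^(-3x)(C₁cos(10x) + C₂sin(10x)).


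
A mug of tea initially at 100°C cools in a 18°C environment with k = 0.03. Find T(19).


Newton's law: dT/dt = -k(T - T_a) has solution T(t) = T_a + (T₀ - T_a)e^(-kt).
Plug in T_a = 18, T₀ = 100, k = 0.03, t = 19: T(19) = 18 + (82)e^(-0.57) ≈ 64.4°C.


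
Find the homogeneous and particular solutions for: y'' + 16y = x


Homogeneous: r² + 16 = 0 ⇒ r = ±4i, y_h = C₁cos(4x) + C₂sin(4x).
Polynomial forcing; try y_p = Ax + B. Then y_p'' + 16 y_p = 16(Ax + B) = x, so B = 0 and A = 1/16.
General solution: y = C₁cos(4x) + C₂sin(4x) + (1/16)x.


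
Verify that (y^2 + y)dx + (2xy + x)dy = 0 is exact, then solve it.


Check exactness: ∂M/∂y = 2y + 1 and ∂N/∂x = 2y + 1; equal, so the equation is exact.
Integrate M with respect to x (treating y as constant): ∫M dx = xy^2 + xy + h(y).
Differentiate w.r.t. y and set equal to N: all terms match, so h'(y) = 0 and h is a constant absorbed into C.
General solution: xy^2 + xy = C.


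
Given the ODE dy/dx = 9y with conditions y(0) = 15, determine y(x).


General solution of y' = 9y is y = Ce^(9x).
Apply y(0) = 15: C = 15.
Particular solution: y = 15e^(9x).


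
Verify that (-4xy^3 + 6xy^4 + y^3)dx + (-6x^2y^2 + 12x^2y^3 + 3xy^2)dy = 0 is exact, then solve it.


Check exactness: ∂M/∂y = -12xy^2 + 24xy^3 + 3y^2 and ∂N/∂x = -12xy^2 + 24xy^3 + 3y^2; equal, so the equation is exact.
Integrate M with respect to x (treating y as constant): ∫M dx = -2x^2y^3 + 3x^2y^4 + xy^3 + h(y).
Differentiate w.r.t. y and set equal to N: all terms match, so h'(y) = 0 and h is a constant absorbed into C.
General solution: -2x^2y^3 + 3x^2y^4 + xy^3 = C.


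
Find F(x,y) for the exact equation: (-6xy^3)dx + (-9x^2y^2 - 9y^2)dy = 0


Check exactness: ∂M/∂y = -18xy^2 and ∂N/∂x = -18xy^2; equal, so the equation is exact.
Integrate M with respect to x (treating y as constant): ∫M dx = -3x^2y^3 + h(y).
Differentiate w.r.t. y and set equal to N: the x-dependent terms already match, leaving h'(y) = -9y^2. Integrate: h(y) = -3y^3.
So F(x,y) = -3x^2y^3 - 3y^3.
General solution: -3x^2y^3 - 3y^3 = C.


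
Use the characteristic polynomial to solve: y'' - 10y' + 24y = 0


Characteristic equation: r² - 10r + 24 = 0.
Factor: (r - 6)(r - 4) = 0 ⇒ r = 6, 4 (distinct real).
General solution: y = C₁e^(6x) + C₂e^(4x).


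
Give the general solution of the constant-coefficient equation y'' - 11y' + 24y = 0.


Characteristic equation: r² - 11r + 24 = 0.
Factor: (r - 3)(r - 8) = 0 ⇒ r = 3, 8 (distinct real).
General solution: y = C₁e^(3x) + C₂e^(8x).


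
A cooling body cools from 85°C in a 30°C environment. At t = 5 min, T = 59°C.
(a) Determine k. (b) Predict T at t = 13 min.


Newton's law: T(t) = T_a + (T₀ - T_a)e^(-kt).
(a) Use T(5) = 59: (59 - 30)/(85 - 30) = e^(-k·5), so k = -ln(0.527)/5 ≈ 0.1280.
(b) Apply k to t = 13: T(13) = 30 + (55)e^(-1.664) ≈ 40.4°C.


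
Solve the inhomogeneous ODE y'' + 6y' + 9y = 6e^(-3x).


Characteristic polynomial (r + 3)² = 0; repeated root r = -3.
y_h = (C₁ + C₂x)e^(-3x). Forcing matches the repeated root (resonance), so try y_p = Ax² e^(-3x).
Substitute and solve for A: 2A = 6, so A = 3.
General solution: y = (C₁ + C₂x + 3x²)e^(-3x).


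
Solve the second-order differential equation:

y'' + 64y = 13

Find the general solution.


Homogeneous part: r² + 64 = 0 ⇒ r = ±8i, so y_h = C₁cos(8x) + C₂sin(8x).
Try constant y_p = A; plug in: 64A = 13 ⇒ A = 13/64.
General solution: y = C₁cos(8x) + C₂sin(8x) + 13/64.


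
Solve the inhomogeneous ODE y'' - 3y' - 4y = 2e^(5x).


Characteristic roots of r² - 3r - 4 = 0 are 4, -1.
y_h = C₁e^(4x) + C₂e^(-x).
Forcing exponent 5 is not a characteristic root; try y_p = Ae^(5x).
Substitute: A·(25 + (-3)·5 + (-4)) = A·6 = 2, so A = 1/3.
General solution: y = C₁e^(4x) + C₂e^(-x) + (1/3)e^(5x).


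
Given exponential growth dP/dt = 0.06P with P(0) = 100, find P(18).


The ODE dP/dt = 0.06P has solution P(t) = P(0)e^(0.06t).
Substitute P(0) = 100 and t = 18: P(18) = 100 e^(1.08) ≈ 294.


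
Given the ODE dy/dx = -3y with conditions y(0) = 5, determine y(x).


General solution of y' = -3y is y = Ce^(-3x).
Apply y(0) = 5: C = 5.
Particular solution: y = 5e^(-3x).


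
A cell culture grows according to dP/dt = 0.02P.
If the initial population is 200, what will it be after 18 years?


The ODE dP/dt = 0.02P has solution P(t) = P(0)e^(0.02t).
Substitute P(0) = 200 and t = 18: P(18) = 200 e^(0.36) ≈ 287.


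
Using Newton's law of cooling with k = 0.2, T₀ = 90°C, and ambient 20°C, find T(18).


Newton's law: dT/dt = -k(T - T_a) has solution T(t) = T_a + (T₀ - T_a)e^(-kt).
Plug in T_a = 20, T₀ = 90, k = 0.2, t = 18: T(18) = 20 + (70)e^(-3.60) ≈ 21.9°C.


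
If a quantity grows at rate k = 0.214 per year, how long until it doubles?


Exponential growth: P(t) = P₀ e^(0.214t). Set P(t)/P₀ = 2: e^(0.214t) = 2.
Solve: t = ln(2)/0.214 ≈ 3.24 years.


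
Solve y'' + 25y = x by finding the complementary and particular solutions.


Homogeneous: r² + 25 = 0 ⇒ r = ±5i, y_h = C₁cos(5x) + C₂sin(5x).
Polynomial forcing; try y_p = Ax + B. Then y_p'' + 25 y_p = 25(Ax + B) = x, so B = 0 and A = 1/25.
General solution: y = C₁cos(5x) + C₂sin(5x) + (1/25)x.


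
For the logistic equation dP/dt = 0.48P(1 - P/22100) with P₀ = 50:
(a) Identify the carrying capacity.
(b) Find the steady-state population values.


Logistic ODE dP/dt = 0.48P(1 - P/22100) has equilibria where dP/dt = 0, i.e. P = 0 or P = 22100.
The coefficient (1 - P/K) = 0 when P = K, identifying K = 22100 as the carrying capacity.
(a) K = 22100; (b) equilibria P = 0 and P = 22100.


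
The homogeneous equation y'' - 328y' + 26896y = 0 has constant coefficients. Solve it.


Characteristic equation: r² - 328r + 26896 = 0, i.e. (r - 164)² = 0.
Repeated root r = 164; include an x factor for the second linearly independent solution.
General solution: y = (C₁ + C₂x)e^(164x).


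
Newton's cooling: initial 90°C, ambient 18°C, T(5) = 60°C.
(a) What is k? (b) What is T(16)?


Newton's law: T(t) = T_a + (T₀ - T_a)e^(-kt).
(a) Use T(5) = 60: (60 - 18)/(90 - 18) = e^(-k·5), so k = -ln(0.583)/5 ≈ 0.1078.
(b) Apply k to t = 16: T(16) = 18 + (72)e^(-1.725) ≈ 30.8°C.


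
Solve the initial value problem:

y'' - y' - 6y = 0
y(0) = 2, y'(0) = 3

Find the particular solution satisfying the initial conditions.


Characteristic roots of r² - r - 6 = 0 are -2, 3.
General solution y = c₁ e^(-2x) + c₂ e^(3x).
Apply y(0) = 2: c₁ + c₂ = 2. Apply y'(0) = 3: -2 c₁ + 3 c₂ = 3.
Solve: c₁ = 3/5, c₂ = 7/5.
Particular solution: y = (3/5)e^(-2x) + (7/5)e^(3x).


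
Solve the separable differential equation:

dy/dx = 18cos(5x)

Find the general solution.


g(y) = 1, so integrate directly: y = ∫ 18cos(5x) dx = (18/5)sin(5x) + C.


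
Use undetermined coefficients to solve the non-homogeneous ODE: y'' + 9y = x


Homogeneous: r² + 9 = 0 ⇒ r = ±3i, y_h = C₁cos(3x) + C₂sin(3x).
Polynomial forcing; try y_p = Ax + B. Then y_p'' + 9 y_p = 9(Ax + B) = x, so B = 0 and A = 1/9.
General solution: y = C₁cos(3x) + C₂sin(3x) + (1/9)x.


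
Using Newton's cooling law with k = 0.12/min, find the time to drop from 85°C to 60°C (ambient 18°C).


From T(t) = T_a + (T₀ - T_a)e^(-kt), set T(t) = 60:
(60 - 18) / (85 - 18) = e^(-0.12t), so t = -ln(0.627)/0.12 ≈ 3.9 minutes.


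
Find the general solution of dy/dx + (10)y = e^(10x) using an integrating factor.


P(x) = 10 ⇒ μ = e^(10x).
(μ y)' = e^(20x) ⇒ μ y = e^(20x)/20 + C.
Divide by μ: y = (1/20)e^(10x) + Ce^(-10x).


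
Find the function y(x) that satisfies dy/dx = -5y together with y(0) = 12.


General solution of y' = -5y is y = Ce^(-5x).
Apply y(0) = 12: C = 12.
Particular solution: y = 12e^(-5x).


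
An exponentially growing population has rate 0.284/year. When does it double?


Exponential growth: P(t) = P₀ e^(0.284t). Set P(t)/P₀ = 2: e^(0.284t) = 2.
Solve: t = ln(2)/0.284 ≈ 2.44 years.


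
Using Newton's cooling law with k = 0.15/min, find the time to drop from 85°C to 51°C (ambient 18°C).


From T(t) = T_a + (T₀ - T_a)e^(-kt), set T(t) = 51:
(51 - 18) / (85 - 18) = e^(-0.15t), so t = -ln(0.493)/0.15 ≈ 4.7 minutes.


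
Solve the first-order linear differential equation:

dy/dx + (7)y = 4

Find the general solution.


P(x) = 7, Q(x) = 4; integrating factor μ = e^(7x).
(μ y)' = 4e^(7x) ⇒ μ y = (4/7)e^(7x) + C.
Divide by μ: y = 4/7 + Ce^(-7x).


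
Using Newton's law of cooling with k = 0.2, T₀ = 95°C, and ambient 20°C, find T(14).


Newton's law: dT/dt = -k(T - T_a) has solution T(t) = T_a + (T₀ - T_a)e^(-kt).
Plug in T_a = 20, T₀ = 95, k = 0.2, t = 14: T(14) = 20 + (75)e^(-2.80) ≈ 24.6°C.


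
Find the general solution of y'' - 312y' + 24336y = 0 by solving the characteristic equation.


Characteristic equation: r² - 312r + 24336 = 0, i.e. (r - 156)² = 0.
Repeated root r = 156; include an x factor for the second linearly independent solution.
General solution: y = (C₁ + C₂x)e^(156x).


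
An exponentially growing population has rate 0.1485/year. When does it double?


Exponential growth: P(t) = P₀ e^(0.1485t). Set P(t)/P₀ = 2: e^(0.1485t) = 2.
Solve: t = ln(2)/0.1485 ≈ 4.67 years.


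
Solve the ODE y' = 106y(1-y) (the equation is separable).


Separate: dy/[y(1-y)] = 106 dx.
Partial fractions: 1/[y(1-y)] = 1/y + 1/(1-y).
Integrate: ln|y/(1-y)| = 106x + C₀.
Solve for y: y = 1/(1 + Ce^(-106x)).


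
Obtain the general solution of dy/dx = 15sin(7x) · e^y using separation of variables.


Separate: e^(-y) dy = 15sin(7x) dx.
Integrate: -e^(-y) = -(15/7)cos(7x) + C₀.
Rearrange: e^(-y) = (15/7)cos(7x) + C.


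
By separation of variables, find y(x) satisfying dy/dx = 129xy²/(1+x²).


Separate: dy/y² = 129x/(1+x²) dx.
Integrate LHS: ∫ dy/y² = -1/y.
Integrate RHS via u = 1+x²: (129/2)ln(1+x²) + C.
Result: -1/y = (129/2)ln(1+x²) + C.


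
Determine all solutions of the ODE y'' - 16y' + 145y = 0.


Characteristic equation: r² - 16r + 145 = 0.
Discriminant is negative; roots r = 8 ± 9i (complex conjugate pair).
General solution uses e^(α x)(C₁ cos(β x) + C₂ sin(β x)): y = e^(8x)(C₁cos(9x) + C₂sin(9x)).


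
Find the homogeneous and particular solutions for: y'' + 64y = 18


Homogeneous part: r² + 64 = 0 ⇒ r = ±8i, so y_h = C₁cos(8x) + C₂sin(8x).
Try constant y_p = A; plug in: 64A = 18 ⇒ A = 9/32.
General solution: y = C₁cos(8x) + C₂sin(8x) + 9/32.


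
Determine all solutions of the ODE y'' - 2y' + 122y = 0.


Characteristic equation: r² - 2r + 122 = 0.
Discriminant is negative; roots r = 1 ± 11i (complex conjugate pair).
General solution uses e^(α x)(C₁ cos(β x) + C₂ sin(β x)): y = e^(x)(C₁cos(11x) + C₂sin(11x)).


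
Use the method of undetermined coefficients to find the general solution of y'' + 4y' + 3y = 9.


Characteristic roots of r² + 4r + 3 = 0 are -3, -1.
y_h = C₁e^(-3x) + C₂e^(-x).
Constant forcing; try y_p = A. Then 3A = 9 ⇒ A = 3.
General solution: y = C₁e^(-3x) + C₂e^(-x) + 3.


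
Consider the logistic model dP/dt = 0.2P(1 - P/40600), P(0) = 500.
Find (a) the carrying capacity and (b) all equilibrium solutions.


Logistic ODE dP/dt = 0.2P(1 - P/40600) has equilibria where dP/dt = 0, i.e. P = 0 or P = 40600.
The coefficient (1 - P/K) = 0 when P = K, identifying K = 40600 as the carrying capacity.
(a) K = 40600; (b) equilibria P = 0 and P = 40600.


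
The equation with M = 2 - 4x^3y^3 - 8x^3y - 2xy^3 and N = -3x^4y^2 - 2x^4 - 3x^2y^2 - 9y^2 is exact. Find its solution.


Check exactness: ∂M/∂y = -12x^3y^2 - 8x^3 - 6xy^2 and ∂N/∂x = -12x^3y^2 - 8x^3 - 6xy^2; equal, so the equation is exact.
Integrate M with respect to x (treating y as constant): ∫M dx = 2x - x^4y^3 - 2x^4y - x^2y^3 + h(y).
Differentiate w.r.t. y and set equal to N: the x-dependent terms already match, leaving h'(y) = -9y^2. Integrate: h(y) = -3y^3.
So F(x,y) = 2x - x^4y^3 - 2x^4y - x^2y^3 - 3y^3.
General solution: 2x - x^4y^3 - 2x^4y - x^2y^3 - 3y^3 = C.


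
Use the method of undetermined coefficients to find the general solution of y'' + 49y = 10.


Homogeneous part: r² + 49 = 0 ⇒ r = ±7i, so y_h = C₁cos(7x) + C₂sin(7x).
Try constant y_p = A; plug in: 49A = 10 ⇒ A = 10/49.
General solution: y = C₁cos(7x) + C₂sin(7x) + 10/49.


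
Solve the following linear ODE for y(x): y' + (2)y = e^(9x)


P(x) = 2 ⇒ μ = e^(2x).
(μ y)' = e^(11x) ⇒ μ y = e^(11x)/11 + C.
Divide by μ: y = (1/11)e^(9x) + Ce^(-2x).


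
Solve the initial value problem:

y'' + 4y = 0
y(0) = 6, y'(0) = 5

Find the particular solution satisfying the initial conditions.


Characteristic roots of r² + 4 = 0 are ±2i, so y = C₁cos(2x) + C₂sin(2x).
Apply y(0) = 6: C₁ = 6. Differentiate and apply y'(0) = 5: 2·C₂ = 5, so C₂ = 5/2.
Particular solution: y = 6cos(2x) + (5/2)sin(2x).


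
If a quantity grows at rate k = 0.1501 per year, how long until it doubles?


Exponential growth: P(t) = P₀ e^(0.1501t). Set P(t)/P₀ = 2: e^(0.1501t) = 2.
Solve: t = ln(2)/0.1501 ≈ 4.62 years.


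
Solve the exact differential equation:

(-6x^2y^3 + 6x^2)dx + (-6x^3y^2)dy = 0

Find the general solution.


Check exactness: ∂M/∂y = -18x^2y^2 and ∂N/∂x = -18x^2y^2; equal, so the equation is exact.
Integrate M with respect to x (treating y as constant): ∫M dx = -2x^3y^3 + 2x^3 + h(y).
Differentiate w.r.t. y and set equal to N: all terms match, so h'(y) = 0 and h is a constant absorbed into C.
General solution: -2x^3y^3 + 2x^3 = C.


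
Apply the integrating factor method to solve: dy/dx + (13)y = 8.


P(x) = 13, Q(x) = 8; integrating factor μ = e^(13x).
(μ y)' = 8e^(13x) ⇒ μ y = (8/13)e^(13x) + C.
Divide by μ: y = 8/13 + Ce^(-13x).


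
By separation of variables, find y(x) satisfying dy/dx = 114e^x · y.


Separate variables: dy/y = 114e^x dx.
Integrate: ln|y| = 114e^x + C₀.
Exponentiate: y = Ce^(114e^x).


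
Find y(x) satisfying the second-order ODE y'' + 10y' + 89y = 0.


Characteristic equation: r² + 10r + 89 = 0.
Discriminant is negative; roots r = -5 ± 8i (complex conjugate pair).
General solution uses e^(α x)(C₁ cos(β x) + C₂ sin(β x)): y = e^(-5x)(C₁cos(8x) + C₂sin(8x)).


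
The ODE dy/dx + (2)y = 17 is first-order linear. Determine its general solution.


P(x) = 2, Q(x) = 17; integrating factor μ = e^(2x).
(μ y)' = 17e^(2x) ⇒ μ y = (17/2)e^(2x) + C.
Divide by μ: y = 17/2 + Ce^(-2x).


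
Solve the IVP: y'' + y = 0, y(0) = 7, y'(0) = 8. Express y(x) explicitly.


Characteristic roots of r² + 1 = 0 are ±1i, so y = C₁cos(x) + C₂sin(x).
Apply y(0) = 7: C₁ = 7. Differentiate and apply y'(0) = 8: 1·C₂ = 8, so C₂ = 8.
Particular solution: y = 7cos(x) + 8sin(x).


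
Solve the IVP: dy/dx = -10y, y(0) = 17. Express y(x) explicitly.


General solution of y' = -10y is y = Ce^(-10x).
Apply y(0) = 17: C = 17.
Particular solution: y = 17e^(-10x).


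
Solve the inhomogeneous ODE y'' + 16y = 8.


Homogeneous part: r² + 16 = 0 ⇒ r = ±4i, so y_h = C₁cos(4x) + C₂sin(4x).
Try constant y_p = A; plug in: 16A = 8 ⇒ A = 1/2.
General solution: y = C₁cos(4x) + C₂sin(4x) + 1/2.


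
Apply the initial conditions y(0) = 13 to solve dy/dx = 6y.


General solution of y' = 6y is y = Ce^(6x).
Apply y(0) = 13: C = 13.
Particular solution: y = 13e^(6x).


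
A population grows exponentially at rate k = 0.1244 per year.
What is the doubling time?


Exponential growth: P(t) = P₀ e^(0.1244t). Set P(t)/P₀ = 2: e^(0.1244t) = 2.
Solve: t = ln(2)/0.1244 ≈ 5.57 years.


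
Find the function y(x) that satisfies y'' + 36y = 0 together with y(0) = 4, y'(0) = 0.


Characteristic roots of r² + 36 = 0 are ±6i, so y = C₁cos(6x) + C₂sin(6x).
Apply y(0) = 4: C₁ = 4. Differentiate and apply y'(0) = 0: 6·C₂ = 0, so C₂ = 0.
Particular solution: y = 4cos(6x).


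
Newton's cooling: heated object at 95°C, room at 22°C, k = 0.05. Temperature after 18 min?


Newton's law: dT/dt = -k(T - T_a) has solution T(t) = T_a + (T₀ - T_a)e^(-kt).
Plug in T_a = 22, T₀ = 95, k = 0.05, t = 18: T(18) = 22 + (73)e^(-0.90) ≈ 51.7°C.


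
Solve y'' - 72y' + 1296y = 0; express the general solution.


Characteristic equation: r² - 72r + 1296 = 0, i.e. (r - 36)² = 0.
Repeated root r = 36; include an x factor for the second linearly independent solution.
General solution: y = (C₁ + C₂x)e^(36x).


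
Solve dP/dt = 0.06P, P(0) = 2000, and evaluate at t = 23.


The ODE dP/dt = 0.06P has solution P(t) = P(0)e^(0.06t).
Substitute P(0) = 2000 and t = 23: P(23) = 2000 e^(1.38) ≈ 7950.


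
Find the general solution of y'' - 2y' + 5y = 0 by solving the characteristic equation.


Characteristic equation: r² - 2r + 5 = 0.
Discriminant is negative; roots r = 1 ± 2i (complex conjugate pair).
General solution uses e^(α x)(C₁ cos(β x) + C₂ sin(β x)): y = e^(x)(C₁cos(2x) + C₂sin(2x)).


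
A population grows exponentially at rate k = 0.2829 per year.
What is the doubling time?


Exponential growth: P(t) = P₀ e^(0.2829t). Set P(t)/P₀ = 2: e^(0.2829t) = 2.
Solve: t = ln(2)/0.2829 ≈ 2.45 years.


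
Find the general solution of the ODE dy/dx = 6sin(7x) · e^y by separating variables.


Separate: e^(-y) dy = 6sin(7x) dx.
Integrate: -e^(-y) = -(6/7)cos(7x) + C₀.
Rearrange: e^(-y) = (6/7)cos(7x) + C.


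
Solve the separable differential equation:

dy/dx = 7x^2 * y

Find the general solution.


Separate variables: dy/y = 7x^2 dx.
Integrate: ln|y| = (7/3)x^3 + C₀.
Exponentiate: y = Ce^((7/3)x^3).


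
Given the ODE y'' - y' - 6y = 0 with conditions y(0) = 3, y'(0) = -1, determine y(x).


Characteristic roots of r² - r - 6 = 0 are 3, -2.
General solution y = c₁ e^(3x) + c₂ e^(-2x).
Apply y(0) = 3: c₁ + c₂ = 3. Apply y'(0) = -1: 3 c₁ - 2 c₂ = -1.
Solve: c₁ = 1, c₂ = 2.
Particular solution: y = e^(3x) + 2e^(-2x).


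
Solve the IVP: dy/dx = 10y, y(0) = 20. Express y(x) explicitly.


General solution of y' = 10y is y = Ce^(10x).
Apply y(0) = 20: C = 20.
Particular solution: y = 20e^(10x).


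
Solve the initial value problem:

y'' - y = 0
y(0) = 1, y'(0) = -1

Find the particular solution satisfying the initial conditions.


Characteristic roots of r² - 1 = 0 are 1, -1.
General solution y = c₁ e^(x) + c₂ e^(-x).
Apply y(0) = 1: c₁ + c₂ = 1. Apply y'(0) = -1: 1 c₁ - 1 c₂ = -1.
Solve: c₁ = 0, c₂ = 1.
Particular solution: y = 0e^(x) + e^(-x).


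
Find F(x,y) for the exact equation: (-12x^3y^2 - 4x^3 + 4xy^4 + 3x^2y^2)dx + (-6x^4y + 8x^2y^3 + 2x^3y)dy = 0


Check exactness: ∂M/∂y = -24x^3y + 16xy^3 + 6x^2y and ∂N/∂x = -24x^3y + 16xy^3 + 6x^2y; equal, so the equation is exact.
Integrate M with respect to x (treating y as constant): ∫M dx = -3x^4y^2 - x^4 + 2x^2y^4 + x^3y^2 + h(y).
Differentiate w.r.t. y and set equal to N: all terms match, so h'(y) = 0 and h is a constant absorbed into C.
General solution: -3x^4y^2 - x^4 + 2x^2y^4 + x^3y^2 = C.


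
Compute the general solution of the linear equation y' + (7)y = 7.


P(x) = 7, Q(x) = 7; integrating factor μ = e^(7x).
(μ y)' = 7e^(7x) ⇒ μ y = e^(7x) + C.
Divide by μ: y = 1 + Ce^(-7x).


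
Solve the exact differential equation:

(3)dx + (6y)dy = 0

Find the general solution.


Check exactness: ∂M/∂y = 0 and ∂N/∂x = 0; equal, so the equation is exact.
Integrate M with respect to x (treating y as constant): ∫M dx = 3x + h(y).
Differentiate w.r.t. y and set equal to N: the x-dependent terms already match, leaving h'(y) = 6y. Integrate: h(y) = 3y^2.
So F(x,y) = 3x + 3y^2.
General solution: 3x + 3y^2 = C.


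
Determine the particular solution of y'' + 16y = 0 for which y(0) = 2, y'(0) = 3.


Characteristic roots of r² + 16 = 0 are ±4i, so y = C₁cos(4x) + C₂sin(4x).
Apply y(0) = 2: C₁ = 2. Differentiate and apply y'(0) = 3: 4·C₂ = 3, so C₂ = 3/4.
Particular solution: y = 2cos(4x) + (3/4)sin(4x).


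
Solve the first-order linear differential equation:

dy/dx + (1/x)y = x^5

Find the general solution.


P(x) = 1/x ⇒ μ = x^1.
(x^1 y)' = x^6 ⇒ x^1 y = x^7/(7) + C.
Solve for y: y = (1/7)x^6 + C/x^1.


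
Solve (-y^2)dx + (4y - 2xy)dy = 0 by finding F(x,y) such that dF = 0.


Check exactness: ∂M/∂y = -2y and ∂N/∂x = -2y; equal, so the equation is exact.
Integrate M with respect to x (treating y as constant): ∫M dx = -xy^2 + h(y).
Differentiate w.r.t. y and set equal to N: the x-dependent terms already match, leaving h'(y) = 4y. Integrate: h(y) = 2y^2.
So F(x,y) = 2y^2 - xy^2.
General solution: 2y^2 - xy^2 = C.


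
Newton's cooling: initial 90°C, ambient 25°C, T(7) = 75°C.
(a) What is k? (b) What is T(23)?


Newton's law: T(t) = T_a + (T₀ - T_a)e^(-kt).
(a) Use T(7) = 75: (75 - 25)/(90 - 25) = e^(-k·7), so k = -ln(0.769)/7 ≈ 0.0375.
(b) Apply k to t = 23: T(23) = 25 + (65)e^(-0.862) ≈ 52.4°C.


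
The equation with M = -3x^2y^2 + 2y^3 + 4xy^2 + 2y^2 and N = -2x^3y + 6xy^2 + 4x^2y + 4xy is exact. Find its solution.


Check exactness: ∂M/∂y = -6x^2y + 6y^2 + 8xy + 4y and ∂N/∂x = -6x^2y + 6y^2 + 8xy + 4y; equal, so the equation is exact.
Integrate M with respect to x (treating y as constant): ∫M dx = -x^3y^2 + 2xy^3 + 2x^2y^2 + 2xy^2 + h(y).
Differentiate w.r.t. y and set equal to N: all terms match, so h'(y) = 0 and h is a constant absorbed into C.
General solution: -x^3y^2 + 2xy^3 + 2x^2y^2 + 2xy^2 = C.


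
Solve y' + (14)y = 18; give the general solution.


P(x) = 14, Q(x) = 18; integrating factor μ = e^(14x).
(μ y)' = 18e^(14x) ⇒ μ y = (9/7)e^(14x) + C.
Divide by μ: y = 9/7 + Ce^(-14x).


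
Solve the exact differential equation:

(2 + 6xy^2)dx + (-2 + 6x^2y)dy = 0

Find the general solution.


Check exactness: ∂M/∂y = 12xy and ∂N/∂x = 12xy; equal, so the equation is exact.
Integrate M with respect to x (treating y as constant): ∫M dx = 2x + 3x^2y^2 + h(y).
Differentiate w.r.t. y and set equal to N: the x-dependent terms already match, leaving h'(y) = -2. Integrate: h(y) = -2y.
So F(x,y) = -2y + 2x + 3x^2y^2.
General solution: -2y + 2x + 3x^2y^2 = C.


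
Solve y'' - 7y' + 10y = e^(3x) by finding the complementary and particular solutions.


Characteristic roots of r² - 7r + 10 = 0 are 2, 5.
y_h = C₁e^(2x) + C₂e^(5x).
Forcing exponent 3 is not a characteristic root; try y_p = Ae^(3x).
Substitute: A·(9 + (-7)·3 + (10)) = A·-2 = 1, so A = -1/2.
General solution: y = C₁e^(2x) + C₂e^(5x) - (1/2)e^(3x).


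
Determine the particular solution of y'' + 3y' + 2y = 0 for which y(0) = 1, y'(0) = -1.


Characteristic roots of r² + 3r + 2 = 0 are -2, -1.
General solution y = c₁ e^(-2x) + c₂ e^(-x).
Apply y(0) = 1: c₁ + c₂ = 1. Apply y'(0) = -1: -2 c₁ - 1 c₂ = -1.
Solve: c₁ = 0, c₂ = 1.
Particular solution: y = 0e^(-2x) + e^(-x).


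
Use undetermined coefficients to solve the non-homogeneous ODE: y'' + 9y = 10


Homogeneous part: r² + 9 = 0 ⇒ r = ±3i, so y_h = C₁cos(3x) + C₂sin(3x).
Try constant y_p = A; plug in: 9A = 10 ⇒ A = 10/9.
General solution: y = C₁cos(3x) + C₂sin(3x) + 10/9.


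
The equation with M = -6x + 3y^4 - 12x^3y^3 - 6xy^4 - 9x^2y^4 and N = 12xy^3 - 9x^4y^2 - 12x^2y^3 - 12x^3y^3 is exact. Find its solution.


Check exactness: ∂M/∂y = 12y^3 - 36x^3y^2 - 24xy^3 - 36x^2y^3 and ∂N/∂x = 12y^3 - 36x^3y^2 - 24xy^3 - 36x^2y^3; equal, so the equation is exact.
Integrate M with respect to x (treating y as constant): ∫M dx = -3x^2 + 3xy^4 - 3x^4y^3 - 3x^2y^4 - 3x^3y^4 + h(y).
Differentiate w.r.t. y and set equal to N: all terms match, so h'(y) = 0 and h is a constant absorbed into C.
General solution: -3x^2 + 3xy^4 - 3x^4y^3 - 3x^2y^4 - 3x^3y^4 = C.
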